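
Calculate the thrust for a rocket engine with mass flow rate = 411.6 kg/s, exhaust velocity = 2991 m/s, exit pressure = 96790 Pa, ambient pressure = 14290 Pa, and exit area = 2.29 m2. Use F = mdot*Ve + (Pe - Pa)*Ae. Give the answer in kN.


F = 411.6 * 2991 + (96790 - 14290) * 2.29 = 1.4200e+06 N = 1420.0 kN

1420.0 kN


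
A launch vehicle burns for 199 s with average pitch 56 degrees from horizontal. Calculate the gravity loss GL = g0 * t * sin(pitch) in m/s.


GL = 9.81 * 199 * sin(56 deg) = 1618 m/s

1618 m/s


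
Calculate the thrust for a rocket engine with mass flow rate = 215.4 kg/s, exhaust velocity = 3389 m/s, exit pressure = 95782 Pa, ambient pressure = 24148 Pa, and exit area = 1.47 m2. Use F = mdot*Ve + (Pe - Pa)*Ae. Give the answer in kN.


F = 215.4 * 3389 + (95782 - 24148) * 1.47 = 835293.0 N = 835.3 kN

835.3 kN


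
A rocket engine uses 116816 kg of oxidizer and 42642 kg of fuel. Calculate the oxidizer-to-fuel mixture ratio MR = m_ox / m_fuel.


MR = 116816 / 42642 = 2.74

2.74


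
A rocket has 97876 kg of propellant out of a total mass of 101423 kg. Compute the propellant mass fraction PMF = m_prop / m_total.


PMF = 97876 / 101423 = 0.965

0.965


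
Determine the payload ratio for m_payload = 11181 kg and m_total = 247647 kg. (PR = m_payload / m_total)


PR = 11181 / 247647 = 0.0451

0.0451


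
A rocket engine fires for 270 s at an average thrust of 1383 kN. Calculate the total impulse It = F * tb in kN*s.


It = 1383 * 270 = 373410 kN*s

373410 kN*s


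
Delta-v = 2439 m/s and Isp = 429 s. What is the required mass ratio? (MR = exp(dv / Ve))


Ve = 429 * 9.81 = 4208.49 m/s
MR = exp(2439 / 4208.49) = 1.785

1.785


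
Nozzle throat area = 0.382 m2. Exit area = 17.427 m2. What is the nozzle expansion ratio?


AR = 17.427 / 0.382 = 45.6

45.6


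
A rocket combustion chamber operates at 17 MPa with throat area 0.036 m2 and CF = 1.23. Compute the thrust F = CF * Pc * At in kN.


F = 1.23 * 17e6 * 0.036 = 752760.0 N = 752.8 kN

752.8 kN


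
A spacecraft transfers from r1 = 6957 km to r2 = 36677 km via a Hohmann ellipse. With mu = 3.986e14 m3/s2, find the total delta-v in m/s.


V1 = sqrt(mu/r1) = 7569.33 m/s
dV1 = V1*(sqrt(2*r2/(r1+r2)) - 1) = 2244.91 m/s
V2 = sqrt(mu/r2) = 3296.64 m/s
dV2 = V2*(1 - sqrt(2*r1/(r1+r2))) = 1435.05 m/s
Total dV = 3680 m/s

3680 m/s


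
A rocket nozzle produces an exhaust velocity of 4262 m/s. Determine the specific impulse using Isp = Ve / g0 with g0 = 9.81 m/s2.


Isp = Ve / g0 = 4262 / 9.81 = 434.5 s

434.5 s


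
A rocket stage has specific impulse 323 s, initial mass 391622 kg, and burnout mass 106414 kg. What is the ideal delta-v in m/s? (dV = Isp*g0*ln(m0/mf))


Ve = 323 * 9.81 = 3168.63 m/s
dV = 3168.63 * ln(391622/106414) = 4129 m/s

4129 m/s


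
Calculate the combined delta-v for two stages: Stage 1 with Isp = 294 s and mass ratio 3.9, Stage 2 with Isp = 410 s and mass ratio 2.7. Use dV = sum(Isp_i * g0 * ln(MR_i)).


dV1 = 294 * 9.81 * ln(3.9) = 3925.2 m/s
dV2 = 410 * 9.81 * ln(2.7) = 3995.0 m/s
Total dV = 3925.2 + 3995.0 = 7920.2 m/s ~ 7920 m/s

7920 m/s


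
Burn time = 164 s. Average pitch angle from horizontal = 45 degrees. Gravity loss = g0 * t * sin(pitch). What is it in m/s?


GL = 9.81 * 164 * sin(45 deg) = 1138 m/s

1138 m/s


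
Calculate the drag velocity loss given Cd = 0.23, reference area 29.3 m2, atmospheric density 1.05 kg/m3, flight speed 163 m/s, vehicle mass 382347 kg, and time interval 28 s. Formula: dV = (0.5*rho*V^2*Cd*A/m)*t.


D = 0.5 * 1.05 * 163^2 * 0.23 * 29.3 = 94000.46 N
a = 94000.46 / 382347 = 0.2459 m/s2
dV = 0.2459 * 28 = 6.9 m/s

6.9 m/s


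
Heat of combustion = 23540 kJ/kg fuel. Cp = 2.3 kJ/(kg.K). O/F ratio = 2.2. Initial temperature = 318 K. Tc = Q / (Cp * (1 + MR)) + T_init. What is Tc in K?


Tc = 23540 / (2.3 * (1 + 2.2)) + 318 = 3516 K

3516 K


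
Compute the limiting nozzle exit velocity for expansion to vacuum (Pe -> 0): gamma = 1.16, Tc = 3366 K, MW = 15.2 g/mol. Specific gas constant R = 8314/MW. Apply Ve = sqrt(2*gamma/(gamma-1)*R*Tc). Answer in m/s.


R = 8314 / 15.2 = 546.97 J/(kg.K)
Ve = sqrt(2 * 1.16 / (1.16 - 1) * 546.97 * 3366) = 5167 m/s

5167 m/s


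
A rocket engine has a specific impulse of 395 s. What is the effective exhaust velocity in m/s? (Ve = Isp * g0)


Ve = Isp * g0 = 395 * 9.81 = 3875.0 m/s

3875.0 m/s


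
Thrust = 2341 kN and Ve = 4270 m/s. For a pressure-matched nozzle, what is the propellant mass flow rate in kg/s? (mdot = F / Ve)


mdot = F / Ve = 2341000 / 4270 = 548.2 kg/s

548.2 kg/s


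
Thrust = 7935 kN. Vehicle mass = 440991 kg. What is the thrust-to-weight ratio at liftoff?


TWR = 7935000 / (440991 * 9.81) = 1.83

1.83


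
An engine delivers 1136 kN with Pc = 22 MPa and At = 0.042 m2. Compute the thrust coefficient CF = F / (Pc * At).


CF = 1136000 / (22e6 * 0.042) = 1.23

1.23


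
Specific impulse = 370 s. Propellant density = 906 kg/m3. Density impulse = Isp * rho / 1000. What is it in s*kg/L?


rho*Isp = 370 * 906 / 1000 = 335 s*kg/L

335 s*kg/L


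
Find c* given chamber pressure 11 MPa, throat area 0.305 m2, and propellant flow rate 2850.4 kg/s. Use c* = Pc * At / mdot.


c* = 11e6 * 0.305 / 2850.4 = 1177 m/s

1177 m/s


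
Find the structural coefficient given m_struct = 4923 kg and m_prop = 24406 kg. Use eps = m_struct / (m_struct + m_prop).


eps = 4923 / (4923 + 24406) = 0.1679

0.1679


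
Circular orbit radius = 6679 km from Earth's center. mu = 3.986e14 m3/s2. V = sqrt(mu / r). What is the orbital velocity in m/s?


V = sqrt(3.986e14 / 6679000) = 7725 m/s

7725 m/s


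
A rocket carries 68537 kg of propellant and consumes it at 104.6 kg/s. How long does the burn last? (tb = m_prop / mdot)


tb = 68537 / 104.6 = 655.2 s

655.2 s


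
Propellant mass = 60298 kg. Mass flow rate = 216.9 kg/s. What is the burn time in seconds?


tb = 60298 / 216.9 = 278.0 s

278.0 s


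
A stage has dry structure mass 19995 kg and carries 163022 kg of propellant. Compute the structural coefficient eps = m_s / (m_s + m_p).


eps = 19995 / (19995 + 163022) = 0.1093

0.1093


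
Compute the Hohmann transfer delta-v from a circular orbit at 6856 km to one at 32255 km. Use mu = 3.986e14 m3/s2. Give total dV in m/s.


V1 = sqrt(mu/r1) = 7624.88 m/s
dV1 = V1*(sqrt(2*r2/(r1+r2)) - 1) = 2167.7 m/s
V2 = sqrt(mu/r2) = 3515.36 m/s
dV2 = V2*(1 - sqrt(2*r1/(r1+r2))) = 1433.89 m/s
Total dV = 3602 m/s

3602 m/s


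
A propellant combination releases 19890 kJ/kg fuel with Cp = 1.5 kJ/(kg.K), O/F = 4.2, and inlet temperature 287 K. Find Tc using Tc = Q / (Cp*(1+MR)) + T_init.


Tc = 19890 / (1.5 * (1 + 4.2)) + 287 = 2837 K

2837 K


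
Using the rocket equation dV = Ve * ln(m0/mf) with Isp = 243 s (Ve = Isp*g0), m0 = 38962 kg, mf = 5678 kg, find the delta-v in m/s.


Ve = 243 * 9.81 = 2383.83 m/s
dV = 2383.83 * ln(38962/5678) = 4591 m/s

4591 m/s


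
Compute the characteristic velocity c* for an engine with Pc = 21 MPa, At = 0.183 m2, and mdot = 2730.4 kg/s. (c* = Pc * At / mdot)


c* = 21e6 * 0.183 / 2730.4 = 1407 m/s

1407 m/s


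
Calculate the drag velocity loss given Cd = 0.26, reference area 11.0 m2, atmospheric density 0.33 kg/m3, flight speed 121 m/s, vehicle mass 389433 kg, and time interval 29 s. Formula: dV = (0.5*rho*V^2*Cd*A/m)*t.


D = 0.5 * 0.33 * 121^2 * 0.26 * 11.0 = 6909.09 N
a = 6909.09 / 389433 = 0.0177 m/s2
dV = 0.0177 * 29 = 0.5 m/s

0.5 m/s


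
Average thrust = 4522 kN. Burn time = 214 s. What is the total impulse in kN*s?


It = 4522 * 214 = 967708 kN*s

967708 kN*s


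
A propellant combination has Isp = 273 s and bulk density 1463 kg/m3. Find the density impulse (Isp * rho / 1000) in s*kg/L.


rho*Isp = 273 * 1463 / 1000 = 399 s*kg/L

399 s*kg/L


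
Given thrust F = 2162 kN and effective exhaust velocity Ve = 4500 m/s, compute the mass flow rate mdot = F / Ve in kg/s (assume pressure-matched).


mdot = F / Ve = 2162000 / 4500 = 480.4 kg/s

480.4 kg/s


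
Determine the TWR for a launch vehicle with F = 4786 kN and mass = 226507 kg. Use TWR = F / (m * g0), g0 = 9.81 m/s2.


TWR = 4786000 / (226507 * 9.81) = 2.15

2.15


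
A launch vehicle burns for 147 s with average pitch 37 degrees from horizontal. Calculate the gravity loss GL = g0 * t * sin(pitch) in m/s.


GL = 9.81 * 147 * sin(37 deg) = 868 m/s

868 m/s


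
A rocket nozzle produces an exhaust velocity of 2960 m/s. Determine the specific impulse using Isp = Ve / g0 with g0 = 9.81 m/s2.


Isp = Ve / g0 = 2960 / 9.81 = 301.7 s

301.7 s


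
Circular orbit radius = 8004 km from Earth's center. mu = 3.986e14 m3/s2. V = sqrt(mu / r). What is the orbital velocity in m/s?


V = sqrt(3.986e14 / 8004000) = 7057 m/s

7057 m/s


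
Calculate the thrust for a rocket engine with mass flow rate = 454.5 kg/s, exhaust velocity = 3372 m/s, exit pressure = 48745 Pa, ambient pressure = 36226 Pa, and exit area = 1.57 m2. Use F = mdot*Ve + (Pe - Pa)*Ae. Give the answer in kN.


F = 454.5 * 3372 + (48745 - 36226) * 1.57 = 1.5522e+06 N = 1552.2 kN

1552.2 kN


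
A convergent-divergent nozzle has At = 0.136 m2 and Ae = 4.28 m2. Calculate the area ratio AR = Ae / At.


AR = 4.28 / 0.136 = 31.5

31.5


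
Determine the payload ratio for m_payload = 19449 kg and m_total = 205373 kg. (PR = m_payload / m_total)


PR = 19449 / 205373 = 0.0947

0.0947


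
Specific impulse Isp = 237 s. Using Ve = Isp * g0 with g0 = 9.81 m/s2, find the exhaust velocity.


Ve = Isp * g0 = 237 * 9.81 = 2325.0 m/s

2325.0 m/s


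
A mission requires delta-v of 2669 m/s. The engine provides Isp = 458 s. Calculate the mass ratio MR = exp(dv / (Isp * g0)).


Ve = 458 * 9.81 = 4492.98 m/s
MR = exp(2669 / 4492.98) = 1.811

1.811


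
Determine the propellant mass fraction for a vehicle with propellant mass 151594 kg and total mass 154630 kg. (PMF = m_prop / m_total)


PMF = 151594 / 154630 = 0.98

0.98


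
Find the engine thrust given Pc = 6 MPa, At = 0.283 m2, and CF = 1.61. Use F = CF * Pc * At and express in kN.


F = 1.61 * 6e6 * 0.283 = 2.7338e+06 N = 2733.8 kN

2733.8 kN


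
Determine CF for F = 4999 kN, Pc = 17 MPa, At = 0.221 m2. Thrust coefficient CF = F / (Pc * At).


CF = 4999000 / (17e6 * 0.221) = 1.33

1.33


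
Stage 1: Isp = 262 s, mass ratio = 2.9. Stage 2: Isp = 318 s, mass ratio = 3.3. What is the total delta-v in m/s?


dV1 = 262 * 9.81 * ln(2.9) = 2736.5 m/s
dV2 = 318 * 9.81 * ln(3.3) = 3724.5 m/s
Total dV = 2736.5 + 3724.5 = 6461.0 m/s ~ 6461 m/s

6461 m/s


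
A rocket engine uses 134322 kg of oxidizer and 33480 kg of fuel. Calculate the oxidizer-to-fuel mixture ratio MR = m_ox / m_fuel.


MR = 134322 / 33480 = 4.01

4.01


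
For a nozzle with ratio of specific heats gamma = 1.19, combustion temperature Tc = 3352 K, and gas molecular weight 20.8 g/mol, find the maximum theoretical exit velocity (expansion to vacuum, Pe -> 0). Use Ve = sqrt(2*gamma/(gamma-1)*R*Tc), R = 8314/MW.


R = 8314 / 20.8 = 399.71 J/(kg.K)
Ve = sqrt(2 * 1.19 / (1.19 - 1) * 399.71 * 3352) = 4097 m/s

4097 m/s


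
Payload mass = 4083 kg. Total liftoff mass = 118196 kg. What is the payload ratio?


PR = 4083 / 118196 = 0.0345

0.0345


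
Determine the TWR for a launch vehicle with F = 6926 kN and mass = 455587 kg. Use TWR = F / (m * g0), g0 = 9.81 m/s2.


TWR = 6926000 / (455587 * 9.81) = 1.55

1.55


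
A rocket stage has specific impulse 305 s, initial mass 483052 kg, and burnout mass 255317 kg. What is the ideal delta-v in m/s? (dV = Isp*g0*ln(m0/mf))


Ve = 305 * 9.81 = 2992.05 m/s
dV = 2992.05 * ln(483052/255317) = 1908 m/s

1908 m/s


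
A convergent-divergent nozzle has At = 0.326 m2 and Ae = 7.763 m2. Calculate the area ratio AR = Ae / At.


AR = 7.763 / 0.326 = 23.8

23.8


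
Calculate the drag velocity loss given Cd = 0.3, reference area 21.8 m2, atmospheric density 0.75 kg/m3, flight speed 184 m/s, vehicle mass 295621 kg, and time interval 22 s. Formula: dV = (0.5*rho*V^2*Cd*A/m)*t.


D = 0.5 * 0.75 * 184^2 * 0.3 * 21.8 = 83031.84 N
a = 83031.84 / 295621 = 0.2809 m/s2
dV = 0.2809 * 22 = 6.2 m/s

6.2 m/s


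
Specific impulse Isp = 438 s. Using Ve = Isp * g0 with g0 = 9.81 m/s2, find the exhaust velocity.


Ve = Isp * g0 = 438 * 9.81 = 4296.8 m/s

4296.8 m/s


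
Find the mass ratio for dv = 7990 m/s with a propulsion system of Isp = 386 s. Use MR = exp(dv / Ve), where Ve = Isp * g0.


Ve = 386 * 9.81 = 3786.66 m/s
MR = exp(7990 / 3786.66) = 8.249

8.249


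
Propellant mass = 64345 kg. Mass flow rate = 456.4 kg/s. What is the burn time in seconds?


tb = 64345 / 456.4 = 141.0 s

141.0 s


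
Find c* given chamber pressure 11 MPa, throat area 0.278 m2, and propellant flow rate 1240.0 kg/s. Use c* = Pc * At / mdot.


c* = 11e6 * 0.278 / 1240.0 = 2466 m/s

2466 m/s


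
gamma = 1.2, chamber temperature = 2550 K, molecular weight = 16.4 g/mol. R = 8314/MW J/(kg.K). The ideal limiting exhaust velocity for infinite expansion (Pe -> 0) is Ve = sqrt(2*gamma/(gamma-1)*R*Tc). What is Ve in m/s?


R = 8314 / 16.4 = 506.95 J/(kg.K)
Ve = sqrt(2 * 1.2 / (1.2 - 1) * 506.95 * 2550) = 3939 m/s

3939 m/s


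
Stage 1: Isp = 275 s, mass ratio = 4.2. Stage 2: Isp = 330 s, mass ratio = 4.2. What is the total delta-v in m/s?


dV1 = 275 * 9.81 * ln(4.2) = 3871.5 m/s
dV2 = 330 * 9.81 * ln(4.2) = 4645.8 m/s
Total dV = 3871.5 + 4645.8 = 8517.3 m/s ~ 8517 m/s

8517 m/s


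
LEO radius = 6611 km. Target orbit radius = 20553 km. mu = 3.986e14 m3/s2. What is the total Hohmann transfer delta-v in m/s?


V1 = sqrt(mu/r1) = 7764.89 m/s
dV1 = V1*(sqrt(2*r2/(r1+r2)) - 1) = 1787.04 m/s
V2 = sqrt(mu/r2) = 4403.83 m/s
dV2 = V2*(1 - sqrt(2*r1/(r1+r2))) = 1331.4 m/s
Total dV = 3118 m/s

3118 m/s


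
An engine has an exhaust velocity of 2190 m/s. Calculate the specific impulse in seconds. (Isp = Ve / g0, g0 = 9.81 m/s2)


Isp = Ve / g0 = 2190 / 9.81 = 223.2 s

223.2 s


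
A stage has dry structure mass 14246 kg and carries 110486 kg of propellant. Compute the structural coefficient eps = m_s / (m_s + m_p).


eps = 14246 / (14246 + 110486) = 0.1142

0.1142


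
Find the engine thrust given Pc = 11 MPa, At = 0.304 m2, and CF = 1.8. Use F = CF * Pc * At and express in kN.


F = 1.8 * 11e6 * 0.304 = 6.0192e+06 N = 6019.2 kN

6019.2 kN


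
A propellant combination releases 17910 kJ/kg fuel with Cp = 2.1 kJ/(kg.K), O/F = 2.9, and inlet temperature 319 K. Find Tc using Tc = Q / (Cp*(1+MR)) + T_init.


Tc = 17910 / (2.1 * (1 + 2.9)) + 319 = 2506 K

2506 K


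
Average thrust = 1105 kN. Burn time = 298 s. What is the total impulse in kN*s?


It = 1105 * 298 = 329290 kN*s

329290 kN*s


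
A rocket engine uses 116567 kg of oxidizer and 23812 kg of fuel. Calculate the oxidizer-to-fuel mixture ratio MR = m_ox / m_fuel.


MR = 116567 / 23812 = 4.9

4.9


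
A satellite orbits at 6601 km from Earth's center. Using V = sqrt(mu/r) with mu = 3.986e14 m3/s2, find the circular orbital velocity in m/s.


V = sqrt(3.986e14 / 6601000) = 7771 m/s

7771 m/s


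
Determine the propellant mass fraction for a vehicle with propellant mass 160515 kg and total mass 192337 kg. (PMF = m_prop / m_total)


PMF = 160515 / 192337 = 0.835

0.835


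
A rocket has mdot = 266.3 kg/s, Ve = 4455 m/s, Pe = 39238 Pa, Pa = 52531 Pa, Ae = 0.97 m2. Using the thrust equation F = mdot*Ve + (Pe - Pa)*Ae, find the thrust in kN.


F = 266.3 * 4455 + (39238 - 52531) * 0.97 = 1.1735e+06 N = 1173.5 kN

1173.5 kN


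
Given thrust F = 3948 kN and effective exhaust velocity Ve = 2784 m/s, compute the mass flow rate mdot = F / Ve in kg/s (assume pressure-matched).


mdot = F / Ve = 3948000 / 2784 = 1418.1 kg/s

1418.1 kg/s


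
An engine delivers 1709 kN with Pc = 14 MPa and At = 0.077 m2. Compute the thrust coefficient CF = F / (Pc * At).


CF = 1709000 / (14e6 * 0.077) = 1.59

1.59


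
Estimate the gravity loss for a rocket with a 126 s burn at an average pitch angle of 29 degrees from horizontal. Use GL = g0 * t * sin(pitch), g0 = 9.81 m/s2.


GL = 9.81 * 126 * sin(29 deg) = 599 m/s

599 m/s


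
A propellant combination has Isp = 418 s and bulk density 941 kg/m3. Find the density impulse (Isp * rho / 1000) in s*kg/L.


rho*Isp = 418 * 941 / 1000 = 393 s*kg/L

393 s*kg/L


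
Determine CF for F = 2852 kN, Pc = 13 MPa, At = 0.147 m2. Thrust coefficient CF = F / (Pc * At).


CF = 2852000 / (13e6 * 0.147) = 1.49

1.49


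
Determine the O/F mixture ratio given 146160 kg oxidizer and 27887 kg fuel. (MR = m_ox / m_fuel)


MR = 146160 / 27887 = 5.24

5.24


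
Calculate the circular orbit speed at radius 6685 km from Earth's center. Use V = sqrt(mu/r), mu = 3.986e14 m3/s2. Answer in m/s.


V = sqrt(3.986e14 / 6685000) = 7722 m/s

7722 m/s


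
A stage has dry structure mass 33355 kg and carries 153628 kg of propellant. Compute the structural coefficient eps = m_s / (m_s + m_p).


eps = 33355 / (33355 + 153628) = 0.1784

0.1784


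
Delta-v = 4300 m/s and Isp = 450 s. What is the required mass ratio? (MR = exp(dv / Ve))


Ve = 450 * 9.81 = 4414.5 m/s
MR = exp(4300 / 4414.5) = 2.649

2.649


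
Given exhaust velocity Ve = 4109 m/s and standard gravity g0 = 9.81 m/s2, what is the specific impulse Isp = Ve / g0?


Isp = Ve / g0 = 4109 / 9.81 = 418.9 s

418.9 s


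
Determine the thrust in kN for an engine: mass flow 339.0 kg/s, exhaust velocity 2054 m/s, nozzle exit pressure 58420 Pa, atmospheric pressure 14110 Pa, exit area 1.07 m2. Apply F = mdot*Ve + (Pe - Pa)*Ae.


F = 339.0 * 2054 + (58420 - 14110) * 1.07 = 743718.0 N = 743.7 kN

743.7 kN


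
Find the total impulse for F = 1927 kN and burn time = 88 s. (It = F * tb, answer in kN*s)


It = 1927 * 88 = 169576 kN*s

169576 kN*s


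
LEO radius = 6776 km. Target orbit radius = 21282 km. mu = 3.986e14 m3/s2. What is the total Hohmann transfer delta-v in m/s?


V1 = sqrt(mu/r1) = 7669.76 m/s
dV1 = V1*(sqrt(2*r2/(r1+r2)) - 1) = 1776.82 m/s
V2 = sqrt(mu/r2) = 4327.75 m/s
dV2 = V2*(1 - sqrt(2*r1/(r1+r2))) = 1320.04 m/s
Total dV = 3097 m/s

3097 m/s


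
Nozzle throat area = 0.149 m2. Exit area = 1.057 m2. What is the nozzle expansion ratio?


AR = 1.057 / 0.149 = 7.1

7.1


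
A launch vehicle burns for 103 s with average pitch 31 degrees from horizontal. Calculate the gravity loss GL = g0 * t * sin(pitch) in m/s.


GL = 9.81 * 103 * sin(31 deg) = 520 m/s

520 m/s


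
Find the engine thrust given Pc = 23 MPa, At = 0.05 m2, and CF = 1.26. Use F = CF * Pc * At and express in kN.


F = 1.26 * 23e6 * 0.05 = 1.4490e+06 N = 1449.0 kN

1449.0 kN


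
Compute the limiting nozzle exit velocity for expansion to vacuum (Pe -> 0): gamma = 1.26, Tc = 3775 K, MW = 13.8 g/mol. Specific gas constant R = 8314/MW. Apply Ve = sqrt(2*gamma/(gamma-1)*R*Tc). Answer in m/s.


R = 8314 / 13.8 = 602.46 J/(kg.K)
Ve = sqrt(2 * 1.26 / (1.26 - 1) * 602.46 * 3775) = 4695 m/s

4695 m/s


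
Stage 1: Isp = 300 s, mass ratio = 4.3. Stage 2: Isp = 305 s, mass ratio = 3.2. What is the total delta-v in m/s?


dV1 = 300 * 9.81 * ln(4.3) = 4292.7 m/s
dV2 = 305 * 9.81 * ln(3.2) = 3480.2 m/s
Total dV = 4292.7 + 3480.2 = 7772.9 m/s ~ 7773 m/s

7773 m/s


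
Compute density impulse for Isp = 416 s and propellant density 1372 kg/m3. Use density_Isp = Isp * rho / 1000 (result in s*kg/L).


rho*Isp = 416 * 1372 / 1000 = 571 s*kg/L

571 s*kg/L


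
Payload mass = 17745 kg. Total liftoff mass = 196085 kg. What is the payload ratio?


PR = 17745 / 196085 = 0.0905

0.0905


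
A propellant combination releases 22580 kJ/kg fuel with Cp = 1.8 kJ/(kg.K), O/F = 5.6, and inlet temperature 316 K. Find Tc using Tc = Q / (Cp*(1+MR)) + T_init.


Tc = 22580 / (1.8 * (1 + 5.6)) + 316 = 2217 K

2217 K


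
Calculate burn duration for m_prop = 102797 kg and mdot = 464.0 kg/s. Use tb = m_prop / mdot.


tb = 102797 / 464.0 = 221.5 s

221.5 s


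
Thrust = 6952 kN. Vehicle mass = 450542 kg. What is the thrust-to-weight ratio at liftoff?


TWR = 6952000 / (450542 * 9.81) = 1.57

1.57


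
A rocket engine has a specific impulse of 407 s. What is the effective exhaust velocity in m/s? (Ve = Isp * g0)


Ve = Isp * g0 = 407 * 9.81 = 3992.7 m/s

3992.7 m/s


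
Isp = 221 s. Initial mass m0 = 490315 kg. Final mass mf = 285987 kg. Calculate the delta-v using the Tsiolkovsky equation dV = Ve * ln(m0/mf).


Ve = 221 * 9.81 = 2168.01 m/s
dV = 2168.01 * ln(490315/285987) = 1169 m/s

1169 m/s


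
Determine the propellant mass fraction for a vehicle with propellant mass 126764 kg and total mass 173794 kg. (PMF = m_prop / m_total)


PMF = 126764 / 173794 = 0.729

0.729


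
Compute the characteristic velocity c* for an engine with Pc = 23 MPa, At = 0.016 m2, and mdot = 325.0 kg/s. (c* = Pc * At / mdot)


c* = 23e6 * 0.016 / 325.0 = 1132 m/s

1132 m/s


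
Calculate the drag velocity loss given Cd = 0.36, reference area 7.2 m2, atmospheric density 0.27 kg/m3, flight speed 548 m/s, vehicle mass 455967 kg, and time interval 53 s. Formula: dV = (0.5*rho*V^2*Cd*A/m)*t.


D = 0.5 * 0.27 * 548^2 * 0.36 * 7.2 = 105082.38 N
a = 105082.38 / 455967 = 0.2305 m/s2
dV = 0.2305 * 53 = 12.2 m/s

12.2 m/s


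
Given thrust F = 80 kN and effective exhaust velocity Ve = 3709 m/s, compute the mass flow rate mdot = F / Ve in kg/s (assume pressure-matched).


mdot = F / Ve = 80000 / 3709 = 21.6 kg/s

21.6 kg/s


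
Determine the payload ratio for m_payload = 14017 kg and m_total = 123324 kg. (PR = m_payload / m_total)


PR = 14017 / 123324 = 0.1137

0.1137


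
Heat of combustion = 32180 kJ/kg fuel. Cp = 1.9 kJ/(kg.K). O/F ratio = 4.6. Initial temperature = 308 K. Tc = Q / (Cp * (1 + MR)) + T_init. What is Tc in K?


Tc = 32180 / (1.9 * (1 + 4.6)) + 308 = 3332 K

3332 K


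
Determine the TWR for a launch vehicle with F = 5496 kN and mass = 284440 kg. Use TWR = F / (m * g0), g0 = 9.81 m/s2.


TWR = 5496000 / (284440 * 9.81) = 1.97

1.97


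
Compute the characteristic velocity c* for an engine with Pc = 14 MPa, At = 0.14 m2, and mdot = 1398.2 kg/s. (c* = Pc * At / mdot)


c* = 14e6 * 0.14 / 1398.2 = 1402 m/s

1402 m/s


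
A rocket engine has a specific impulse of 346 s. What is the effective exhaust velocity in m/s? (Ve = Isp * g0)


Ve = Isp * g0 = 346 * 9.81 = 3394.3 m/s

3394.3 m/s


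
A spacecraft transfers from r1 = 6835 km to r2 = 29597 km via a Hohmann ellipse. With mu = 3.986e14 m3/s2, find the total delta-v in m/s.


V1 = sqrt(mu/r1) = 7636.59 m/s
dV1 = V1*(sqrt(2*r2/(r1+r2)) - 1) = 2097.53 m/s
V2 = sqrt(mu/r2) = 3669.82 m/s
dV2 = V2*(1 - sqrt(2*r1/(r1+r2))) = 1421.87 m/s
Total dV = 3519 m/s

3519 m/s


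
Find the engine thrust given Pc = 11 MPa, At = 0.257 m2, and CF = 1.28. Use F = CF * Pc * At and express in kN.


F = 1.28 * 11e6 * 0.257 = 3.6186e+06 N = 3618.6 kN

3618.6 kN


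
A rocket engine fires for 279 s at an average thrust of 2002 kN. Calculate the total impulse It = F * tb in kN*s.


It = 2002 * 279 = 558558 kN*s

558558 kN*s


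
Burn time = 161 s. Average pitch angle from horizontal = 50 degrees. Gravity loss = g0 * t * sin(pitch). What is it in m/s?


GL = 9.81 * 161 * sin(50 deg) = 1210 m/s

1210 m/s


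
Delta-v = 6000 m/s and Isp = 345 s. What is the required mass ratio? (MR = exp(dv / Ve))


Ve = 345 * 9.81 = 3384.45 m/s
MR = exp(6000 / 3384.45) = 5.887

5.887


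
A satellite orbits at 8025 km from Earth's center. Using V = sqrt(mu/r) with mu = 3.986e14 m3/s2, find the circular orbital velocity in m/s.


V = sqrt(3.986e14 / 8025000) = 7048 m/s

7048 m/s


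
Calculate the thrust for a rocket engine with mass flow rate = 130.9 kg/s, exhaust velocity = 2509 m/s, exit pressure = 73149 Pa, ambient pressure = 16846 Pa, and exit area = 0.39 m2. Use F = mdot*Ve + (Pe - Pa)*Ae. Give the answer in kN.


F = 130.9 * 2509 + (73149 - 16846) * 0.39 = 350386.0 N = 350.4 kN

350.4 kN


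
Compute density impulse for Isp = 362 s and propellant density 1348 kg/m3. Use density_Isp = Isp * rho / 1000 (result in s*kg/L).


rho*Isp = 362 * 1348 / 1000 = 488 s*kg/L

488 s*kg/L


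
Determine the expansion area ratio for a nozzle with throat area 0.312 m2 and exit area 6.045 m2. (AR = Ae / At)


AR = 6.045 / 0.312 = 19.4

19.4


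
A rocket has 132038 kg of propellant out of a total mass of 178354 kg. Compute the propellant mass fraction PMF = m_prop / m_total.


PMF = 132038 / 178354 = 0.74

0.74


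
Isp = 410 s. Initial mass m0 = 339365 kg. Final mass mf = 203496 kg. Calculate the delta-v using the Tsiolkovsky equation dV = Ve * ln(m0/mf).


Ve = 410 * 9.81 = 4022.1 m/s
dV = 4022.1 * ln(339365/203496) = 2057 m/s

2057 m/s


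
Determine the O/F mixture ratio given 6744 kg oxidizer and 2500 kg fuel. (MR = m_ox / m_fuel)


MR = 6744 / 2500 = 2.7

2.7


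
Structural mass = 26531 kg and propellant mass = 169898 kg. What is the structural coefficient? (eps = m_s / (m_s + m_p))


eps = 26531 / (26531 + 169898) = 0.1351

0.1351


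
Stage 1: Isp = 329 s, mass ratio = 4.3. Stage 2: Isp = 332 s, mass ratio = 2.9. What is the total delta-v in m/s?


dV1 = 329 * 9.81 * ln(4.3) = 4707.7 m/s
dV2 = 332 * 9.81 * ln(2.9) = 3467.7 m/s
Total dV = 4707.7 + 3467.7 = 8175.4 m/s ~ 8175 m/s

8175 m/s


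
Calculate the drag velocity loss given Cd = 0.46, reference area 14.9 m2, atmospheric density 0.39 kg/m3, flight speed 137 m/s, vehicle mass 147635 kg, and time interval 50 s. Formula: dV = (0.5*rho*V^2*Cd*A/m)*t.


D = 0.5 * 0.39 * 137^2 * 0.46 * 14.9 = 25085.33 N
a = 25085.33 / 147635 = 0.1699 m/s2
dV = 0.1699 * 50 = 8.5 m/s

8.5 m/s


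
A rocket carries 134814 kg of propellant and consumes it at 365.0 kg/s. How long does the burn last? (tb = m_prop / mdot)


tb = 134814 / 365.0 = 369.4 s

369.4 s


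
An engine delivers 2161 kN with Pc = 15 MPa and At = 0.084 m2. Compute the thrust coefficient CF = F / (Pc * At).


CF = 2161000 / (15e6 * 0.084) = 1.72

1.72


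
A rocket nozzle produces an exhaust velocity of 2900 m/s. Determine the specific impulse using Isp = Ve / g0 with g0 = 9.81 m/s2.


Isp = Ve / g0 = 2900 / 9.81 = 295.6 s

295.6 s


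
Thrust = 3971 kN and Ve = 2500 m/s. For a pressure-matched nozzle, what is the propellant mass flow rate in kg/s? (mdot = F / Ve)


mdot = F / Ve = 3971000 / 2500 = 1588.4 kg/s

1588.4 kg/s


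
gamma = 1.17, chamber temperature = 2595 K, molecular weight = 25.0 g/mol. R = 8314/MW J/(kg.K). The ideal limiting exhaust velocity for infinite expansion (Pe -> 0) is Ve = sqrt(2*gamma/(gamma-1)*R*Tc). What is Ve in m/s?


R = 8314 / 25.0 = 332.56 J/(kg.K)
Ve = sqrt(2 * 1.17 / (1.17 - 1) * 332.56 * 2595) = 3447 m/s

3447 m/s


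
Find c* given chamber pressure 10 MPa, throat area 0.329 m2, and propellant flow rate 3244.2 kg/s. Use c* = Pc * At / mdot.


c* = 10e6 * 0.329 / 3244.2 = 1014 m/s

1014 m/s


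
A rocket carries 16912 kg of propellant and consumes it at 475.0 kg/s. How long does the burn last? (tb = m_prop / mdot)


tb = 16912 / 475.0 = 35.6 s

35.6 s


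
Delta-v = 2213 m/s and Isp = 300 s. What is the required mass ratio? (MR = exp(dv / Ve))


Ve = 300 * 9.81 = 2943.0 m/s
MR = exp(2213 / 2943.0) = 2.121

2.121


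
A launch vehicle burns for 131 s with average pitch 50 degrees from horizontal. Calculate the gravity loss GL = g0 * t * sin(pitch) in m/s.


GL = 9.81 * 131 * sin(50 deg) = 984 m/s

984 m/s


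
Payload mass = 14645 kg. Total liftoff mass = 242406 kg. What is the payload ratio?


PR = 14645 / 242406 = 0.0604

0.0604


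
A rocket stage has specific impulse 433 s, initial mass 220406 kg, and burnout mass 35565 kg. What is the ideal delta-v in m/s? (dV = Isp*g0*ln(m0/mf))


Ve = 433 * 9.81 = 4247.73 m/s
dV = 4247.73 * ln(220406/35565) = 7748 m/s

7748 m/s


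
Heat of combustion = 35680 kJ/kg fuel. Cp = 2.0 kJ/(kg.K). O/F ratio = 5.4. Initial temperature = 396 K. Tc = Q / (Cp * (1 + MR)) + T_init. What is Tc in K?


Tc = 35680 / (2.0 * (1 + 5.4)) + 396 = 3184 K

3184 K


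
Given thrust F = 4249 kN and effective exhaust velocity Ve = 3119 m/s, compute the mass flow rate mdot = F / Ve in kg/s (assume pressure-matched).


mdot = F / Ve = 4249000 / 3119 = 1362.3 kg/s

1362.3 kg/s


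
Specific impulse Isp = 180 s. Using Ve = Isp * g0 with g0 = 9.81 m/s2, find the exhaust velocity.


Ve = Isp * g0 = 180 * 9.81 = 1765.8 m/s

1765.8 m/s


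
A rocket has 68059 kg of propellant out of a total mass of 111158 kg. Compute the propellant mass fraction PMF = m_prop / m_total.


PMF = 68059 / 111158 = 0.612

0.612


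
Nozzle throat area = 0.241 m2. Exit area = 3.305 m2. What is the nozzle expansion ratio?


AR = 3.305 / 0.241 = 13.7

13.7


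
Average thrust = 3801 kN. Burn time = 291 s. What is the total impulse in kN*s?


It = 3801 * 291 = 1106091 kN*s

1106091 kN*s


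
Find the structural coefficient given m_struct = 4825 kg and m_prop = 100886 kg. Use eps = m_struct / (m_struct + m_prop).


eps = 4825 / (4825 + 100886) = 0.0456

0.0456


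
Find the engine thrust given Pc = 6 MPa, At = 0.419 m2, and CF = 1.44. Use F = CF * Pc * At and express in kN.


F = 1.44 * 6e6 * 0.419 = 3.6202e+06 N = 3620.2 kN

3620.2 kN


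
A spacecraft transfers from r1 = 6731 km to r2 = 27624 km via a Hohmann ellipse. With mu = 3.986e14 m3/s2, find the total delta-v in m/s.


V1 = sqrt(mu/r1) = 7695.36 m/s
dV1 = V1*(sqrt(2*r2/(r1+r2)) - 1) = 2063.35 m/s
V2 = sqrt(mu/r2) = 3798.62 m/s
dV2 = V2*(1 - sqrt(2*r1/(r1+r2))) = 1420.76 m/s
Total dV = 3484 m/s

3484 m/s


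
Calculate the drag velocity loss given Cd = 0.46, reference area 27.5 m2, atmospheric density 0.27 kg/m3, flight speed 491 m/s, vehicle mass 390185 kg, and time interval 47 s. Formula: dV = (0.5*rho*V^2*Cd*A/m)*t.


D = 0.5 * 0.27 * 491^2 * 0.46 * 27.5 = 411706.08 N
a = 411706.08 / 390185 = 1.0552 m/s2
dV = 1.0552 * 47 = 49.6 m/s

49.6 m/s


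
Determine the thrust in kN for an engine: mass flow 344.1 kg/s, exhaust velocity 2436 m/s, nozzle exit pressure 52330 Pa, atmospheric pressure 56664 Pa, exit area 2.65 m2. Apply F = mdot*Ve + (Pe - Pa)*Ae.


F = 344.1 * 2436 + (52330 - 56664) * 2.65 = 826743.0 N = 826.7 kN

826.7 kN


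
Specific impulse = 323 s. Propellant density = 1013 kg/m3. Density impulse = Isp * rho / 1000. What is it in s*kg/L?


rho*Isp = 323 * 1013 / 1000 = 327 s*kg/L

327 s*kg/L


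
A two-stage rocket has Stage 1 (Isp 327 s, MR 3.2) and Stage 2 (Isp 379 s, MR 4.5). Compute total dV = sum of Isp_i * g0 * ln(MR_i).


dV1 = 327 * 9.81 * ln(3.2) = 3731.2 m/s
dV2 = 379 * 9.81 * ln(4.5) = 5592.1 m/s
Total dV = 3731.2 + 5592.1 = 9323.3 m/s ~ 9323 m/s

9323 m/s


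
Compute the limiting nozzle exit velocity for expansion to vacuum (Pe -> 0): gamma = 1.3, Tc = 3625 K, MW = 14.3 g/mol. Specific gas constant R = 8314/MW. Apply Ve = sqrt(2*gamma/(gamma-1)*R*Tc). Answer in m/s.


R = 8314 / 14.3 = 581.4 J/(kg.K)
Ve = sqrt(2 * 1.3 / (1.3 - 1) * 581.4 * 3625) = 4274 m/s

4274 m/s


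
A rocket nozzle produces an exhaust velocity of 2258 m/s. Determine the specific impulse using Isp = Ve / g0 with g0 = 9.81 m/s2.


Isp = Ve / g0 = 2258 / 9.81 = 230.2 s

230.2 s


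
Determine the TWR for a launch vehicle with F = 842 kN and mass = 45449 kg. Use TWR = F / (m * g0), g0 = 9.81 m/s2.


TWR = 842000 / (45449 * 9.81) = 1.89

1.89


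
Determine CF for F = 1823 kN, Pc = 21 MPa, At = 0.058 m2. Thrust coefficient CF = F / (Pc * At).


CF = 1823000 / (21e6 * 0.058) = 1.5

1.5


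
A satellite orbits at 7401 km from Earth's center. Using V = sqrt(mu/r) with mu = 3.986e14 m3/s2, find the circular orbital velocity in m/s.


V = sqrt(3.986e14 / 7401000) = 7339 m/s

7339 m/s


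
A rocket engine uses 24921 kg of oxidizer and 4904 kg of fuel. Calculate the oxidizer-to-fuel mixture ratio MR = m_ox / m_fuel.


MR = 24921 / 4904 = 5.08

5.08


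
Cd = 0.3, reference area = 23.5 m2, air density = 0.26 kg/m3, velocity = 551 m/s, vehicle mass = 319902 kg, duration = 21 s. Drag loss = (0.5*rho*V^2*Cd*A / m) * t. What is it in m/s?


D = 0.5 * 0.26 * 551^2 * 0.3 * 23.5 = 278250.32 N
a = 278250.32 / 319902 = 0.8698 m/s2
dV = 0.8698 * 21 = 18.3 m/s

18.3 m/s


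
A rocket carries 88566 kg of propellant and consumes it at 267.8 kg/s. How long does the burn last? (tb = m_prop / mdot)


tb = 88566 / 267.8 = 330.7 s

330.7 s


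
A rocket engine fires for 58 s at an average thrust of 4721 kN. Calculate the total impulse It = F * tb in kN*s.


It = 4721 * 58 = 273818 kN*s

273818 kN*s


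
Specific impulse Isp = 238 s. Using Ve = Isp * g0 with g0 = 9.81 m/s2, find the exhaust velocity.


Ve = Isp * g0 = 238 * 9.81 = 2334.8 m/s

2334.8 m/s


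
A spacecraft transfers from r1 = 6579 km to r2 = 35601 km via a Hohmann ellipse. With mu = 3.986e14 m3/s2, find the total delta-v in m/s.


V1 = sqrt(mu/r1) = 7783.75 m/s
dV1 = V1*(sqrt(2*r2/(r1+r2)) - 1) = 2329.29 m/s
V2 = sqrt(mu/r2) = 3346.09 m/s
dV2 = V2*(1 - sqrt(2*r1/(r1+r2))) = 1477.22 m/s
Total dV = 3807 m/s

3807 m/s


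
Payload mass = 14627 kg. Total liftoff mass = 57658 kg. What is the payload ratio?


PR = 14627 / 57658 = 0.2537

0.2537


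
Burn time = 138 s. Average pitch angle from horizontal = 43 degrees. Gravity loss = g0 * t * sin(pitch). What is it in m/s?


GL = 9.81 * 138 * sin(43 deg) = 923 m/s

923 m/s


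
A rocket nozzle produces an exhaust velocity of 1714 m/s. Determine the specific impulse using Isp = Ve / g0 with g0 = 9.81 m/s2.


Isp = Ve / g0 = 1714 / 9.81 = 174.7 s

174.7 s


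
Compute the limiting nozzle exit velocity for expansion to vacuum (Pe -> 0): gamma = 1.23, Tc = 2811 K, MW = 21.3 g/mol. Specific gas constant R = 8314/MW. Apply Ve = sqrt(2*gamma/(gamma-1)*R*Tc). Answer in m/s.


R = 8314 / 21.3 = 390.33 J/(kg.K)
Ve = sqrt(2 * 1.23 / (1.23 - 1) * 390.33 * 2811) = 3426 m/s

3426 m/s


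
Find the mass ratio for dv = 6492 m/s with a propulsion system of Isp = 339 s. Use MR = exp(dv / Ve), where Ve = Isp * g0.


Ve = 339 * 9.81 = 3325.59 m/s
MR = exp(6492 / 3325.59) = 7.044

7.044


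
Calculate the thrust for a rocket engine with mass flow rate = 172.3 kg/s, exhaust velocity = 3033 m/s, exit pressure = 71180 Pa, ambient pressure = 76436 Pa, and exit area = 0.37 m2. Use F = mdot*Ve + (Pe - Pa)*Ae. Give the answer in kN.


F = 172.3 * 3033 + (71180 - 76436) * 0.37 = 520641.0 N = 520.6 kN

520.6 kN


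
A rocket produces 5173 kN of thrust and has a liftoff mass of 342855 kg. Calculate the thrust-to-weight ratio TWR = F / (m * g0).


TWR = 5173000 / (342855 * 9.81) = 1.54

1.54


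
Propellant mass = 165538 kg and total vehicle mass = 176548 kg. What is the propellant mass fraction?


PMF = 165538 / 176548 = 0.938

0.938


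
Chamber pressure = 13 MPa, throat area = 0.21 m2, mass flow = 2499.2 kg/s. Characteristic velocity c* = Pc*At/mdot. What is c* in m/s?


c* = 13e6 * 0.21 / 2499.2 = 1092 m/s

1092 m/s


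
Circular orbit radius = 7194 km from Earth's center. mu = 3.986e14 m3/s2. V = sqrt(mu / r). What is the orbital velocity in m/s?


V = sqrt(3.986e14 / 7194000) = 7444 m/s

7444 m/s


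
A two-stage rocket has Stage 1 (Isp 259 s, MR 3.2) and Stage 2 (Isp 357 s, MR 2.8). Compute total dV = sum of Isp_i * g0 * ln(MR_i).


dV1 = 259 * 9.81 * ln(3.2) = 2955.3 m/s
dV2 = 357 * 9.81 * ln(2.8) = 3605.9 m/s
Total dV = 2955.3 + 3605.9 = 6561.2 m/s ~ 6561 m/s

6561 m/s


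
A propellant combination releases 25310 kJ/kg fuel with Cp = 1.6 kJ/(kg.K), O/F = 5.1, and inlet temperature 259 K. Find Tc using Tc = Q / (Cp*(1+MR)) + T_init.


Tc = 25310 / (1.6 * (1 + 5.1)) + 259 = 2852 K

2852 K


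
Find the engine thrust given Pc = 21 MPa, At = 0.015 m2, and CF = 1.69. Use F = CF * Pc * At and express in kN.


F = 1.69 * 21e6 * 0.015 = 532350.0 N = 532.4 kN

532.4 kN


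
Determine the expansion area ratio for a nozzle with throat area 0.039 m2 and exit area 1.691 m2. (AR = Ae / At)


AR = 1.691 / 0.039 = 43.4

43.4


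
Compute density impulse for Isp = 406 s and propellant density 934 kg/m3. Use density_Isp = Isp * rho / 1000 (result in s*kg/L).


rho*Isp = 406 * 934 / 1000 = 379 s*kg/L

379 s*kg/L


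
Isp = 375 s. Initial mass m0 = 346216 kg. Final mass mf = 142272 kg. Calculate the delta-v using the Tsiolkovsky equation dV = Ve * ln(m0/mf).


Ve = 375 * 9.81 = 3678.75 m/s
dV = 3678.75 * ln(346216/142272) = 3272 m/s

3272 m/s


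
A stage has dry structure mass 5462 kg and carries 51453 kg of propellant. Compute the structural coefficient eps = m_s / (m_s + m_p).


eps = 5462 / (5462 + 51453) = 0.096

0.096


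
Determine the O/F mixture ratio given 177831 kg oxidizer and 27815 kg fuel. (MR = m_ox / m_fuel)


MR = 177831 / 27815 = 6.39

6.39


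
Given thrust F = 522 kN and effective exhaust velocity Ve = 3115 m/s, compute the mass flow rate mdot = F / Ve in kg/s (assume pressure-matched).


mdot = F / Ve = 522000 / 3115 = 167.6 kg/s

167.6 kg/s


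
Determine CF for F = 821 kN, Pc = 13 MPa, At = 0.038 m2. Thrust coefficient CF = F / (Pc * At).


CF = 821000 / (13e6 * 0.038) = 1.66

1.66


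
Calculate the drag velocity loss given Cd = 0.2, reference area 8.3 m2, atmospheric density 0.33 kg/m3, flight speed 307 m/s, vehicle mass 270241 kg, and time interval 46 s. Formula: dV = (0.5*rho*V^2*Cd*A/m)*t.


D = 0.5 * 0.33 * 307^2 * 0.2 * 8.3 = 25814.8 N
a = 25814.8 / 270241 = 0.0955 m/s2
dV = 0.0955 * 46 = 4.4 m/s

4.4 m/s


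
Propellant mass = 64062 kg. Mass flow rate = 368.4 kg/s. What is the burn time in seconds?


tb = 64062 / 368.4 = 173.9 s

173.9 s


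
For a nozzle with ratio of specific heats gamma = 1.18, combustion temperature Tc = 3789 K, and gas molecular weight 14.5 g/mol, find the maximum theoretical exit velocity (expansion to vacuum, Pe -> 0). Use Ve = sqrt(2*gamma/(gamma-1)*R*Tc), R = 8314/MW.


R = 8314 / 14.5 = 573.38 J/(kg.K)
Ve = sqrt(2 * 1.18 / (1.18 - 1) * 573.38 * 3789) = 5337 m/s

5337 m/s


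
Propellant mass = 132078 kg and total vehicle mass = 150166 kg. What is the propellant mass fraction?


PMF = 132078 / 150166 = 0.88

0.88


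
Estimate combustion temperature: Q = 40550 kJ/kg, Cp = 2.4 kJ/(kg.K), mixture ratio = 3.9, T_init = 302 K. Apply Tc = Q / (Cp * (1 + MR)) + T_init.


Tc = 40550 / (2.4 * (1 + 3.9)) + 302 = 3750 K

3750 K


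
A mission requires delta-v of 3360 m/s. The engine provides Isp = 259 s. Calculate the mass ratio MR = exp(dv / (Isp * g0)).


Ve = 259 * 9.81 = 2540.79 m/s
MR = exp(3360 / 2540.79) = 3.753

3.753


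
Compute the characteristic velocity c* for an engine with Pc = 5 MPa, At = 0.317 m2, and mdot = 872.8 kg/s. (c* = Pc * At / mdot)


c* = 5e6 * 0.317 / 872.8 = 1816 m/s

1816 m/s


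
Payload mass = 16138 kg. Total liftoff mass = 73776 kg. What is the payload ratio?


PR = 16138 / 73776 = 0.2187

0.2187


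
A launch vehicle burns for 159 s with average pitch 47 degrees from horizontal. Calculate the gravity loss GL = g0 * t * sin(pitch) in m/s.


GL = 9.81 * 159 * sin(47 deg) = 1141 m/s

1141 m/s


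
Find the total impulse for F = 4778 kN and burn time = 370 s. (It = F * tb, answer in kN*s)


It = 4778 * 370 = 1767860 kN*s

1767860 kN*s


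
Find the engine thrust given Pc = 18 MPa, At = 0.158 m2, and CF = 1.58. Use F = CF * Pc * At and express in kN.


F = 1.58 * 18e6 * 0.158 = 4.4935e+06 N = 4493.5 kN

4493.5 kN


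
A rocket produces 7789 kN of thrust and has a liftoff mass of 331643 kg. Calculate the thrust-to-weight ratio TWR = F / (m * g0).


TWR = 7789000 / (331643 * 9.81) = 2.39

2.39
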